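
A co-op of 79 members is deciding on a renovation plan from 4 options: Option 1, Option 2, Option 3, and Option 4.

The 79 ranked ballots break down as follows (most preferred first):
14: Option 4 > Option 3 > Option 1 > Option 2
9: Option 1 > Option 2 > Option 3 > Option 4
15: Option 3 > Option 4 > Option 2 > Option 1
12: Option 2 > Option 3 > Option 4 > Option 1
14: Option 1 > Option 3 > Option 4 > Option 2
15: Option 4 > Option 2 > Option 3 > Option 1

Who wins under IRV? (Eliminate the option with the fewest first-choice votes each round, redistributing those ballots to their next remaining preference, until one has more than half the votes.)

Round 1: Option 1 23, Option 2 12, Option 3 15, Option 4 29. Option 2 eliminated.
Round 2: Option 1 23, Option 3 27, Option 4 29. Option 1 eliminated.
Round 3: Option 3 50, Option 4 29. Option 3 has a majority (≥40).

Option 3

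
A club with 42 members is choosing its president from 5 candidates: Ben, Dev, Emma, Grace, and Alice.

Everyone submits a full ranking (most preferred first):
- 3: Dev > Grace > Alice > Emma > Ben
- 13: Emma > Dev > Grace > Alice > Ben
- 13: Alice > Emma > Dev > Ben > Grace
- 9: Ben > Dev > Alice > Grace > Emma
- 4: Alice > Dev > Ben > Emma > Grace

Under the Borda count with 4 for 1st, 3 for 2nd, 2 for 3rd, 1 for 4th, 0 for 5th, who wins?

Dev

Ben: 3×0 + 13×0 + 13×1 + 9×4 + 4×2 = 57
Dev: 3×4 + 13×3 + 13×2 + 9×3 + 4×3 = 116
Emma: 3×1 + 13×4 + 13×3 + 9×0 + 4×1 = 98
Grace: 3×3 + 13×2 + 13×0 + 9×1 + 4×0 = 44
Alice: 3×2 + 13×1 + 13×4 + 9×2 + 4×4 = 105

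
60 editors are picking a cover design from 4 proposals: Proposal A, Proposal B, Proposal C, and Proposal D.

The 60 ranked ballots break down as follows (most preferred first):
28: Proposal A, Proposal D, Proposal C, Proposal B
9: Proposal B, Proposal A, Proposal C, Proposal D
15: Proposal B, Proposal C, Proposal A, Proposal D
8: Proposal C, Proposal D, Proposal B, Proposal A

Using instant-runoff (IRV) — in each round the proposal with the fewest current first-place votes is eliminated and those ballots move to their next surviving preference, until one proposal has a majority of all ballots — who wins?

Round 1: Proposal A 28, Proposal B 24, Proposal C 8, Proposal D 0. Proposal D eliminated.
Round 2: Proposal A 28, Proposal B 24, Proposal C 8. Proposal C eliminated.
Round 3: Proposal A 28, Proposal B 32. Proposal B has a majority (≥31).

Proposal B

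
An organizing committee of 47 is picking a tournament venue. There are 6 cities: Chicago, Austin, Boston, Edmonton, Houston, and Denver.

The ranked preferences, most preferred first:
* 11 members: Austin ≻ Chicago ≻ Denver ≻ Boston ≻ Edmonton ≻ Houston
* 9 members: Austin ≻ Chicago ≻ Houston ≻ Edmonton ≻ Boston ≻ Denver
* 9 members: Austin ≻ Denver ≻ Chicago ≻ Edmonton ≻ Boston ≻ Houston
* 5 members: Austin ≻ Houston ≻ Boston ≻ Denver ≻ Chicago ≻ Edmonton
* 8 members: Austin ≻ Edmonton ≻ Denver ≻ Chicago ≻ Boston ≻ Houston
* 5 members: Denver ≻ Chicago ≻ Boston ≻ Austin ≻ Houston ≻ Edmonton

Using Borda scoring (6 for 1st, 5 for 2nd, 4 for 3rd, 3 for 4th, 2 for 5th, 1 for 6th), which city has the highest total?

Austin

Chicago: 11×5 + 9×5 + 9×4 + 5×2 + 8×3 + 5×5 = 195
Austin: 11×6 + 9×6 + 9×6 + 5×6 + 8×6 + 5×3 = 267
Boston: 11×3 + 9×2 + 9×2 + 5×4 + 8×2 + 5×4 = 125
Edmonton: 11×2 + 9×3 + 9×3 + 5×1 + 8×5 + 5×1 = 126
Houston: 11×1 + 9×4 + 9×1 + 5×5 + 8×1 + 5×2 = 99
Denver: 11×4 + 9×1 + 9×5 + 5×3 + 8×4 + 5×6 = 175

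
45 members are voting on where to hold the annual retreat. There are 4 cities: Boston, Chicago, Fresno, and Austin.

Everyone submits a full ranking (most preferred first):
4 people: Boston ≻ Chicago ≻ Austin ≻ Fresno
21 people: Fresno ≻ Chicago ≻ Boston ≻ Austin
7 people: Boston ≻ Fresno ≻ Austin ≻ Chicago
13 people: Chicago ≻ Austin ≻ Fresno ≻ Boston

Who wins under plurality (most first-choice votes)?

First-place votes: Boston 11, Chicago 13, Fresno 21, Austin 0.

Fresno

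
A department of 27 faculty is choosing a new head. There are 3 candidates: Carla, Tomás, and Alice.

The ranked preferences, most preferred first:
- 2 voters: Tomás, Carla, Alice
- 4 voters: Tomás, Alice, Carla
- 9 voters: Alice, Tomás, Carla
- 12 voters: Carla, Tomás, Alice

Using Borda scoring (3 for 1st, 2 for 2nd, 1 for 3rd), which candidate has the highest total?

Tomás

Carla: 2×2 + 4×1 + 9×1 + 12×3 = 53
Tomás: 2×3 + 4×3 + 9×2 + 12×2 = 60
Alice: 2×1 + 4×2 + 9×3 + 12×1 = 49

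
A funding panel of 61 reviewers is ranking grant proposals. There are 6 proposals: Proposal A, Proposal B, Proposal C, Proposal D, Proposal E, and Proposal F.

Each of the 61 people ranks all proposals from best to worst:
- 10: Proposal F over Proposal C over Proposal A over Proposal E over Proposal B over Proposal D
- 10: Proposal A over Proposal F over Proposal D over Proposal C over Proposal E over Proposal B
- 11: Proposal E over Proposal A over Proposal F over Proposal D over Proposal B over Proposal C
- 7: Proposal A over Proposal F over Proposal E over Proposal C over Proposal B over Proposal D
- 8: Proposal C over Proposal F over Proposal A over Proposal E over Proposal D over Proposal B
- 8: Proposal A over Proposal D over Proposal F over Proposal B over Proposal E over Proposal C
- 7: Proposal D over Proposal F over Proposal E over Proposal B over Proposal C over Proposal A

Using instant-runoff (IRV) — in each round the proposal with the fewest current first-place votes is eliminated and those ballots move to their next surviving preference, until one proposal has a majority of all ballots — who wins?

Proposal A

Round 1: Proposal A 25, Proposal B 0, Proposal C 8, Proposal D 7, Proposal E 11, Proposal F 10. Proposal B eliminated.
Round 2: Proposal A 25, Proposal C 8, Proposal D 7, Proposal E 11, Proposal F 10. Proposal D eliminated.
Round 3: Proposal A 25, Proposal C 8, Proposal E 11, Proposal F 17. Proposal C eliminated.
Round 4: Proposal A 25, Proposal E 11, Proposal F 25. Proposal E eliminated.
Round 5: Proposal A 36, Proposal F 25. Proposal A has a majority (≥31).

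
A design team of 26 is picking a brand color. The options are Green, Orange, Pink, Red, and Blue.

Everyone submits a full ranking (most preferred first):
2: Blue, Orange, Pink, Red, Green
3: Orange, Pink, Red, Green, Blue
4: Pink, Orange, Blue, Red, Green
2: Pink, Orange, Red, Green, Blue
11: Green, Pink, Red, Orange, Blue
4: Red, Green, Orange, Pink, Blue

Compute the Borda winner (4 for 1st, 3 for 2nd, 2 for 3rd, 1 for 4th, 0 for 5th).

Green: 2×0 + 3×1 + 4×0 + 2×1 + 11×4 + 4×3 = 61
Orange: 2×3 + 3×4 + 4×3 + 2×3 + 11×1 + 4×2 = 55
Pink: 2×2 + 3×3 + 4×4 + 2×4 + 11×3 + 4×1 = 74
Red: 2×1 + 3×2 + 4×1 + 2×2 + 11×2 + 4×4 = 54
Blue: 2×4 + 3×0 + 4×2 + 2×0 + 11×0 + 4×0 = 16

Pink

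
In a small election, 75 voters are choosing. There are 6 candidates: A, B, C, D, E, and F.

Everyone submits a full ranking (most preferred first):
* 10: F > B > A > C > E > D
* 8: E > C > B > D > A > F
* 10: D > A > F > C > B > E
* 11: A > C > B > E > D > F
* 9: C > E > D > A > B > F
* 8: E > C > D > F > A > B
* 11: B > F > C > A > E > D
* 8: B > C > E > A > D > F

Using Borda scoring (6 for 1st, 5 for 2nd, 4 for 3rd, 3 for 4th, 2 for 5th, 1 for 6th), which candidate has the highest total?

C

A: 10×4 + 8×2 + 10×5 + 11×6 + 9×3 + 8×2 + 11×3 + 8×3 = 272
B: 10×5 + 8×4 + 10×2 + 11×4 + 9×2 + 8×1 + 11×6 + 8×6 = 286
C: 10×3 + 8×5 + 10×3 + 11×5 + 9×6 + 8×5 + 11×4 + 8×5 = 333
D: 10×1 + 8×3 + 10×6 + 11×2 + 9×4 + 8×4 + 11×1 + 8×2 = 211
E: 10×2 + 8×6 + 10×1 + 11×3 + 9×5 + 8×6 + 11×2 + 8×4 = 258
F: 10×6 + 8×1 + 10×4 + 11×1 + 9×1 + 8×3 + 11×5 + 8×1 = 215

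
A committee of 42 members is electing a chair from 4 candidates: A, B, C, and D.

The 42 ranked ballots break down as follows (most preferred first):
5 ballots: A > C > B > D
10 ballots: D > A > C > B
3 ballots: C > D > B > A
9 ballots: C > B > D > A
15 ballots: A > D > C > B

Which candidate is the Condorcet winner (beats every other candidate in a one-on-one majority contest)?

D

D vs A: 22–20
D vs B: 28–14
D vs C: 25–17
D beats every other candidate.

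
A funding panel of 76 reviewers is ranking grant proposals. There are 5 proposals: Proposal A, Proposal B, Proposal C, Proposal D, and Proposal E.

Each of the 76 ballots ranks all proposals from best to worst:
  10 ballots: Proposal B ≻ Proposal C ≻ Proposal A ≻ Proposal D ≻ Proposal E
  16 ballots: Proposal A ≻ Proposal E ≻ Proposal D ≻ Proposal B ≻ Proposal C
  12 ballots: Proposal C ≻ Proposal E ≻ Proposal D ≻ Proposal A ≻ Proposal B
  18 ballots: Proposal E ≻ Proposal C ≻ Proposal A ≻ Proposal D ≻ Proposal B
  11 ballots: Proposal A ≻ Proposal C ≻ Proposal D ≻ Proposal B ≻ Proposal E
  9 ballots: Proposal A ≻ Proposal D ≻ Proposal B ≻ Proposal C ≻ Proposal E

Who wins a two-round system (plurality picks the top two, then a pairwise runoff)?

Proposal A

Round 1 first-place votes: Proposal A 36, Proposal B 10, Proposal C 12, Proposal D 0, Proposal E 18. Proposal A and Proposal E advance.
Runoff: Proposal A is ranked above Proposal E on 46 ballots, Proposal E above Proposal A on 30.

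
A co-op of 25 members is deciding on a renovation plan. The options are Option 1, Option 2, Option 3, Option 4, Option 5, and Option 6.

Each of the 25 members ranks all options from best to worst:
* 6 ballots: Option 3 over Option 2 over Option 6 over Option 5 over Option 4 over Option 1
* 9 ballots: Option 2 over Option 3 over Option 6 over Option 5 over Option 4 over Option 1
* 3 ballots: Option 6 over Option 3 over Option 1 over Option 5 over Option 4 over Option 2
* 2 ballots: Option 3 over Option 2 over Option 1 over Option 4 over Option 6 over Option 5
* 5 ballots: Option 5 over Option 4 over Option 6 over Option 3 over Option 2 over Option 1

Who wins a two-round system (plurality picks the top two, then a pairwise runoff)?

Round 1 first-place votes: Option 1 0, Option 2 9, Option 3 8, Option 4 0, Option 5 5, Option 6 3. Option 2 and Option 3 advance.
Runoff: Option 2 is ranked above Option 3 on 9 ballots, Option 3 above Option 2 on 16.

Option 3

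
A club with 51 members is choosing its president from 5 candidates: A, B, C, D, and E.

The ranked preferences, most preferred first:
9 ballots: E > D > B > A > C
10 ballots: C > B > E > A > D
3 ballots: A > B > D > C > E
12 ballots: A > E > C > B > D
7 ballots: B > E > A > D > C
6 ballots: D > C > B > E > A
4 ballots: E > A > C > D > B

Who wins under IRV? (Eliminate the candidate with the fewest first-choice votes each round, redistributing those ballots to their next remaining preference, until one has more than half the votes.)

Round 1: A 15, B 7, C 10, D 6, E 13. D eliminated.
Round 2: A 15, B 7, C 16, E 13. B eliminated.
Round 3: A 15, C 16, E 20. A eliminated.
Round 4: C 19, E 32. E has a majority (≥26).

E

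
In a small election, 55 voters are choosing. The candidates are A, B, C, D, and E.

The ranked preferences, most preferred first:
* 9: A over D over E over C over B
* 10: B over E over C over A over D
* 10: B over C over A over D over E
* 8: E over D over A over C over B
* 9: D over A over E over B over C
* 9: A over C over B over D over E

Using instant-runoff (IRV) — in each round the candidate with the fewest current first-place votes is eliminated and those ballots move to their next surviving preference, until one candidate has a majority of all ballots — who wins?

A

Round 1: A 18, B 20, C 0, D 9, E 8. C eliminated.
Round 2: A 18, B 20, D 9, E 8. E eliminated.
Round 3: A 18, B 20, D 17. D eliminated.
Round 4: A 35, B 20. A has a majority (≥28).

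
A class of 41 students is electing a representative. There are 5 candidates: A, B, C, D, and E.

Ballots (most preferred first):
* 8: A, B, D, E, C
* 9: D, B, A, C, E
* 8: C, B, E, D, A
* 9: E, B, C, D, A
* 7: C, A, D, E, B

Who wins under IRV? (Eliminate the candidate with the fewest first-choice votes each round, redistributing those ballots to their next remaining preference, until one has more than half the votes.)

Round 1: A 8, B 0, C 15, D 9, E 9. B eliminated.
Round 2: A 8, C 15, D 9, E 9. A eliminated.
Round 3: C 15, D 17, E 9. E eliminated.
Round 4: C 24, D 17. C has a majority (≥21).

C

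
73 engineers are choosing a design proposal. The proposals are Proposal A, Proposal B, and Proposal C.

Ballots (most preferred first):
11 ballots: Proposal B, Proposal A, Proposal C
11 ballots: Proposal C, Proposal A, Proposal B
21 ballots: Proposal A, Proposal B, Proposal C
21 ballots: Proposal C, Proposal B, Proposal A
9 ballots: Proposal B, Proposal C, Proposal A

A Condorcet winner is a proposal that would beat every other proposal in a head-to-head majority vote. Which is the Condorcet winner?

Proposal B vs Proposal A: 41–32
Proposal B vs Proposal C: 41–32
Proposal B beats every other proposal.

Proposal B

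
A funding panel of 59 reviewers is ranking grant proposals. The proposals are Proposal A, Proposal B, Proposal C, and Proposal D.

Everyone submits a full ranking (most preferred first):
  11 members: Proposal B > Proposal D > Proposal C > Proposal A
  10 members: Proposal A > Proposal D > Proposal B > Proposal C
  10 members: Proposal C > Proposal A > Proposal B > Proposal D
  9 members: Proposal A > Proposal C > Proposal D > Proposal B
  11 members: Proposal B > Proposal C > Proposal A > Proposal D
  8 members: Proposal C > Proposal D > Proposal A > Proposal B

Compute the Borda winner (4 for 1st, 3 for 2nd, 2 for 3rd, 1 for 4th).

Proposal C

Proposal A: 11×1 + 10×4 + 10×3 + 9×4 + 11×2 + 8×2 = 155
Proposal B: 11×4 + 10×2 + 10×2 + 9×1 + 11×4 + 8×1 = 145
Proposal C: 11×2 + 10×1 + 10×4 + 9×3 + 11×3 + 8×4 = 164
Proposal D: 11×3 + 10×3 + 10×1 + 9×2 + 11×1 + 8×3 = 126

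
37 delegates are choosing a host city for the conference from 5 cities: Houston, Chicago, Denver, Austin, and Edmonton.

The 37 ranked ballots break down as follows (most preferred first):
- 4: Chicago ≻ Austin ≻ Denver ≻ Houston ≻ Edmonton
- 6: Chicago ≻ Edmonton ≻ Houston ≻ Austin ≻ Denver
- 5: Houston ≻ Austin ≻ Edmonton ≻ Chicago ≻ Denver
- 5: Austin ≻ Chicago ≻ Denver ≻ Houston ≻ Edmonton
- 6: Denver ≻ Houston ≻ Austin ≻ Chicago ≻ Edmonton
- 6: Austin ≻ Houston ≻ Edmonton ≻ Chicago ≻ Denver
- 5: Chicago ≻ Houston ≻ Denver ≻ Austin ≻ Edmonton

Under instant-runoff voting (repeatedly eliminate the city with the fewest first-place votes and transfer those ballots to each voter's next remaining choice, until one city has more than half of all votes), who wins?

Austin

Round 1: Houston 5, Chicago 15, Denver 6, Austin 11, Edmonton 0. Edmonton eliminated.
Round 2: Houston 5, Chicago 15, Denver 6, Austin 11. Houston eliminated.
Round 3: Chicago 15, Denver 6, Austin 16. Denver eliminated.
Round 4: Chicago 15, Austin 22. Austin has a majority (≥19).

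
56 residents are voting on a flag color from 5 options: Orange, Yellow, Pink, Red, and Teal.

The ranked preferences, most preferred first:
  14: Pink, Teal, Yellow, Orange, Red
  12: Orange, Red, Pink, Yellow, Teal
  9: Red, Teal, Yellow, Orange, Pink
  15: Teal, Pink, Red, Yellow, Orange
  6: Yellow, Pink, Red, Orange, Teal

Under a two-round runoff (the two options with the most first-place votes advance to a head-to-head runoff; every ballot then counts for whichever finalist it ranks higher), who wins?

Pink

Round 1 first-place votes: Orange 12, Yellow 6, Pink 14, Red 9, Teal 15. Teal and Pink advance.
Runoff: Teal is ranked above Pink on 24 ballots, Pink above Teal on 32.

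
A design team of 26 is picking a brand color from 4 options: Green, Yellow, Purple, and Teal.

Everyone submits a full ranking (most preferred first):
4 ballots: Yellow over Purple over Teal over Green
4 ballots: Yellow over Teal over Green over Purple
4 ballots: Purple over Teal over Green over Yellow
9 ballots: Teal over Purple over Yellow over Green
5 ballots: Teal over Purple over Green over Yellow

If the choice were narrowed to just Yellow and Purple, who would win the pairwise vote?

Yellow is ranked above Purple on 8 ballots; Purple above Yellow on 18.

Purple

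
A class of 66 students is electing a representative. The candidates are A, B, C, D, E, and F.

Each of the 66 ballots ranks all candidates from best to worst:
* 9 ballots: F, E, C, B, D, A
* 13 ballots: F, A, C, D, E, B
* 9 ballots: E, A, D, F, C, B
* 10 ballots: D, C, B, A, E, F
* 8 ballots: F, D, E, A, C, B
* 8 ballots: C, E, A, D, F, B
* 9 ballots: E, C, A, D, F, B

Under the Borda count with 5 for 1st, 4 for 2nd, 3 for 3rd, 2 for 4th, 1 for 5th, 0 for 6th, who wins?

E

A: 9×0 + 13×4 + 9×4 + 10×2 + 8×2 + 8×3 + 9×3 = 175
B: 9×2 + 13×0 + 9×0 + 10×3 + 8×0 + 8×0 + 9×0 = 48
C: 9×3 + 13×3 + 9×1 + 10×4 + 8×1 + 8×5 + 9×4 = 199
D: 9×1 + 13×2 + 9×3 + 10×5 + 8×4 + 8×2 + 9×2 = 178
E: 9×4 + 13×1 + 9×5 + 10×1 + 8×3 + 8×4 + 9×5 = 205
F: 9×5 + 13×5 + 9×2 + 10×0 + 8×5 + 8×1 + 9×1 = 185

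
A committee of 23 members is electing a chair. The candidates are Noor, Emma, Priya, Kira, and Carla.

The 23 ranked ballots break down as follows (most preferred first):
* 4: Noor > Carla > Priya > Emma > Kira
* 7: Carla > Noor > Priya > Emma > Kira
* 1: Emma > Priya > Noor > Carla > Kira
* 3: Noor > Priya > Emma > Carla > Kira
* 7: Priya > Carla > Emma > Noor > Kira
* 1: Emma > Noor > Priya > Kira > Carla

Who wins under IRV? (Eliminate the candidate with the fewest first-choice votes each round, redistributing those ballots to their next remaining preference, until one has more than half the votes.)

Noor

Round 1: Noor 7, Emma 2, Priya 7, Kira 0, Carla 7. Kira eliminated.
Round 2: Noor 7, Emma 2, Priya 7, Carla 7. Emma eliminated.
Round 3: Noor 8, Priya 8, Carla 7. Carla eliminated.
Round 4: Noor 15, Priya 8. Noor has a majority (≥12).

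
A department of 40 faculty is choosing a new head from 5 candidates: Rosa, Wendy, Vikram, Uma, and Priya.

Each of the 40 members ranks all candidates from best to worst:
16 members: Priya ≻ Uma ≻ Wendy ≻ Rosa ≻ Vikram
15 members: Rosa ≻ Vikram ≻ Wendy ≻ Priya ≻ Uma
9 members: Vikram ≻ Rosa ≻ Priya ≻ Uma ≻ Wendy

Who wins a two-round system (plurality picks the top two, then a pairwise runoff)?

Rosa

Round 1 first-place votes: Rosa 15, Wendy 0, Vikram 9, Uma 0, Priya 16. Priya and Rosa advance.
Runoff: Priya is ranked above Rosa on 16 ballots, Rosa above Priya on 24.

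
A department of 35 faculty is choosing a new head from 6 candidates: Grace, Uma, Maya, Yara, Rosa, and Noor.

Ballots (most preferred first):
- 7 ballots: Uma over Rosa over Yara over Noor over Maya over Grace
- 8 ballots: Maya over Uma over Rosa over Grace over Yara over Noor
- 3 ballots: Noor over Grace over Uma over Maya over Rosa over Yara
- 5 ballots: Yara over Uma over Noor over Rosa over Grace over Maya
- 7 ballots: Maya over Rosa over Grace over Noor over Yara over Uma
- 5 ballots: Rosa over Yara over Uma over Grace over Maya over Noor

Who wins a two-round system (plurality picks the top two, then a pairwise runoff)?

Uma

Round 1 first-place votes: Grace 0, Uma 7, Maya 15, Yara 5, Rosa 5, Noor 3. Maya and Uma advance.
Runoff: Maya is ranked above Uma on 15 ballots, Uma above Maya on 20.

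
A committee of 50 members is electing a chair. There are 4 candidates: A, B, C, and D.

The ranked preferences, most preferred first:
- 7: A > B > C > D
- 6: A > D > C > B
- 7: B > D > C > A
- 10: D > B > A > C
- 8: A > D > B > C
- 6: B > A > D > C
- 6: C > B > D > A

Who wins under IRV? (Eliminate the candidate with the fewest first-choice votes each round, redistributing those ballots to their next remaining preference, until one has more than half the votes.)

B

Round 1: A 21, B 13, C 6, D 10. C eliminated.
Round 2: A 21, B 19, D 10. D eliminated.
Round 3: A 21, B 29. B has a majority (≥26).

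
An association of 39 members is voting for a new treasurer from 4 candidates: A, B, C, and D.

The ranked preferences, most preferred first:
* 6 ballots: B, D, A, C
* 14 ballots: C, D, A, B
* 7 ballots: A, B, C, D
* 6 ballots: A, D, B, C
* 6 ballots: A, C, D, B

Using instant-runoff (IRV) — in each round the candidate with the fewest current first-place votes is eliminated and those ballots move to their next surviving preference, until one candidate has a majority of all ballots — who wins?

A

Round 1: A 19, B 6, C 14, D 0. D eliminated.
Round 2: A 19, B 6, C 14. B eliminated.
Round 3: A 25, C 14. A has a majority (≥20).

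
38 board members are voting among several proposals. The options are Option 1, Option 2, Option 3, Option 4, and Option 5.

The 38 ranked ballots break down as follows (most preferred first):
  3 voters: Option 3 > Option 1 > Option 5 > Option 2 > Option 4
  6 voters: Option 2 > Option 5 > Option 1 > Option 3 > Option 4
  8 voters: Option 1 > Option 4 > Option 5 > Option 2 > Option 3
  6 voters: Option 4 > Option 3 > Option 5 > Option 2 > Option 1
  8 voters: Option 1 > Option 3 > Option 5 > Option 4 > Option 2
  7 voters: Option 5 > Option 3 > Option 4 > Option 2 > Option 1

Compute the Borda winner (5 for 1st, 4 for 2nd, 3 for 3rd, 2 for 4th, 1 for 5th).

Option 5

Option 1: 3×4 + 6×3 + 8×5 + 6×1 + 8×5 + 7×1 = 123
Option 2: 3×2 + 6×5 + 8×2 + 6×2 + 8×1 + 7×2 = 86
Option 3: 3×5 + 6×2 + 8×1 + 6×4 + 8×4 + 7×4 = 119
Option 4: 3×1 + 6×1 + 8×4 + 6×5 + 8×2 + 7×3 = 108
Option 5: 3×3 + 6×4 + 8×3 + 6×3 + 8×3 + 7×5 = 134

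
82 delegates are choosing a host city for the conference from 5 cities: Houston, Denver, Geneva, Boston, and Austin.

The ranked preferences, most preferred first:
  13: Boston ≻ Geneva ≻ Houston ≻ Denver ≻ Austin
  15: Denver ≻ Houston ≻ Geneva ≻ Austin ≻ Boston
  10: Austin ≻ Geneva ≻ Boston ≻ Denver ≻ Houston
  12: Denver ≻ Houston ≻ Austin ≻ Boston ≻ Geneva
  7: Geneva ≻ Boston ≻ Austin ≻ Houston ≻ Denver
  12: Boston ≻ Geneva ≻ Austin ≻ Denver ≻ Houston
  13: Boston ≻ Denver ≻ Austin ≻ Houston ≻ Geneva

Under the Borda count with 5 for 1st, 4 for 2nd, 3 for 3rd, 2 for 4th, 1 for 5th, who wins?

Boston

Houston: 13×3 + 15×4 + 10×1 + 12×4 + 7×2 + 12×1 + 13×2 = 209
Denver: 13×2 + 15×5 + 10×2 + 12×5 + 7×1 + 12×2 + 13×4 = 264
Geneva: 13×4 + 15×3 + 10×4 + 12×1 + 7×5 + 12×4 + 13×1 = 245
Boston: 13×5 + 15×1 + 10×3 + 12×2 + 7×4 + 12×5 + 13×5 = 287
Austin: 13×1 + 15×2 + 10×5 + 12×3 + 7×3 + 12×3 + 13×3 = 225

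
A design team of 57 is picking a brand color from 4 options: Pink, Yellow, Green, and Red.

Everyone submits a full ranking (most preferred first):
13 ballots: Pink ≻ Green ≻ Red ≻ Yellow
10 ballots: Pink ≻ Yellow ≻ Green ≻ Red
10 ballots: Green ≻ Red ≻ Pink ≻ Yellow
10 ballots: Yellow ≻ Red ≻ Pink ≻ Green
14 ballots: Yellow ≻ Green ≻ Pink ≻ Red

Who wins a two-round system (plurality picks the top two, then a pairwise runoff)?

Round 1 first-place votes: Pink 23, Yellow 24, Green 10, Red 0. Yellow and Pink advance.
Runoff: Yellow is ranked above Pink on 24 ballots, Pink above Yellow on 33.

Pink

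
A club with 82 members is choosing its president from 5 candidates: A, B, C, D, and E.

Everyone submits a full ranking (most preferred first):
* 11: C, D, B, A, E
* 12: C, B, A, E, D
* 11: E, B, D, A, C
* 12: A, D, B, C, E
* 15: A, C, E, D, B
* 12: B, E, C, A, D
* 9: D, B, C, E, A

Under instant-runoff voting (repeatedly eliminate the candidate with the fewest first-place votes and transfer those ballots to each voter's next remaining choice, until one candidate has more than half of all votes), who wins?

Round 1: A 27, B 12, C 23, D 9, E 11. D eliminated.
Round 2: A 27, B 21, C 23, E 11. E eliminated.
Round 3: A 27, B 32, C 23. C eliminated.
Round 4: A 27, B 55. B has a majority (≥42).

B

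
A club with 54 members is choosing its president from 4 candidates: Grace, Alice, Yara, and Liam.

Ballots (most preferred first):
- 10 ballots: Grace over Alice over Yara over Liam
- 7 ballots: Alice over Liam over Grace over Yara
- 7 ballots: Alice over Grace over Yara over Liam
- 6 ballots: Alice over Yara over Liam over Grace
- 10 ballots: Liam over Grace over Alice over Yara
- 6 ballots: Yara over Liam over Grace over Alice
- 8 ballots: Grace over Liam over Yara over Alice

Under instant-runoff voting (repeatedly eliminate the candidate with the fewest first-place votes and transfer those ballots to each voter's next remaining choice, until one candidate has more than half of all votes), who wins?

Round 1: Grace 18, Alice 20, Yara 6, Liam 10. Yara eliminated.
Round 2: Grace 18, Alice 20, Liam 16. Liam eliminated.
Round 3: Grace 34, Alice 20. Grace has a majority (≥28).

Grace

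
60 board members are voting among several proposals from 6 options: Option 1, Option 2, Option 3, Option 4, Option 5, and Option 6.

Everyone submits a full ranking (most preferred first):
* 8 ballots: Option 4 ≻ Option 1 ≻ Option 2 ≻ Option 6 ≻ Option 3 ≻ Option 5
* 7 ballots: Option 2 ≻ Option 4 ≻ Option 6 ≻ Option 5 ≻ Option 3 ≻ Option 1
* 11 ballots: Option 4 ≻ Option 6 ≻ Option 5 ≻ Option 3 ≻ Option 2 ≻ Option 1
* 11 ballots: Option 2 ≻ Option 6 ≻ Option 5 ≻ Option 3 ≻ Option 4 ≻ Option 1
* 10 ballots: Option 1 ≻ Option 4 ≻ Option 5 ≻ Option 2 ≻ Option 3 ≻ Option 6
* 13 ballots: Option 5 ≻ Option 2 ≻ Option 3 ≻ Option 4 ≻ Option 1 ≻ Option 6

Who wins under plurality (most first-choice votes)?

Option 4

First-place votes: Option 1 10, Option 2 18, Option 3 0, Option 4 19, Option 5 13, Option 6 0.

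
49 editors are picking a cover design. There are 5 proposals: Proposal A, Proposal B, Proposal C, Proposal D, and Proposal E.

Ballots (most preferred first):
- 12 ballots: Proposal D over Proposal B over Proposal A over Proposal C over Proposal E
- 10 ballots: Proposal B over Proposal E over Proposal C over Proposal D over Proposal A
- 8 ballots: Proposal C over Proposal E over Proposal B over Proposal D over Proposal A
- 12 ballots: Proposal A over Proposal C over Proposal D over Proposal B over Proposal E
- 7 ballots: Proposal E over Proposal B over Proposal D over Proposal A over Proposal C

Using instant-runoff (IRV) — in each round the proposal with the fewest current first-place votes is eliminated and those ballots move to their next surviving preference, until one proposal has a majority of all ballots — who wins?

Proposal B

Round 1: Proposal A 12, Proposal B 10, Proposal C 8, Proposal D 12, Proposal E 7. Proposal E eliminated.
Round 2: Proposal A 12, Proposal B 17, Proposal C 8, Proposal D 12. Proposal C eliminated.
Round 3: Proposal A 12, Proposal B 25, Proposal D 12. Proposal B has a majority (≥25).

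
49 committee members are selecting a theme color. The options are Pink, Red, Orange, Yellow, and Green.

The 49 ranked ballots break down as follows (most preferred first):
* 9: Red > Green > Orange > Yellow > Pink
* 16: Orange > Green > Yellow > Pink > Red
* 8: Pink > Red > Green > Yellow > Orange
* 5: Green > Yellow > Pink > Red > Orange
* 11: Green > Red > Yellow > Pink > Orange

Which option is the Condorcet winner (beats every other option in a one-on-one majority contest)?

Green vs Pink: 41–8
Green vs Red: 32–17
Green vs Orange: 33–16
Green vs Yellow: 49–0
Green beats every other option.

Green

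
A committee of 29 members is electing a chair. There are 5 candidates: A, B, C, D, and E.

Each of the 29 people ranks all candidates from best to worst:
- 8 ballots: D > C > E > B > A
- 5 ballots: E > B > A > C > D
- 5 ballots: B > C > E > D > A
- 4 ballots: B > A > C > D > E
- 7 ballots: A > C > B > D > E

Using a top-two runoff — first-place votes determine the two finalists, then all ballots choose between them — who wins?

Round 1 first-place votes: A 7, B 9, C 0, D 8, E 5. B and D advance.
Runoff: B is ranked above D on 21 ballots, D above B on 8.

B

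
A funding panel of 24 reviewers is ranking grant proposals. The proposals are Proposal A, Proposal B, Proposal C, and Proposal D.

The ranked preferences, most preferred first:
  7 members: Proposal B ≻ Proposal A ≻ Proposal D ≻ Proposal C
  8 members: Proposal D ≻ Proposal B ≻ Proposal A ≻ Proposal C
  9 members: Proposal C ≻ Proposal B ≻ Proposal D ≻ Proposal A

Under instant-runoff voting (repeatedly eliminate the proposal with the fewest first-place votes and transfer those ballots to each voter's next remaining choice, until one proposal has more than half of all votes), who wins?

Proposal D

Round 1: Proposal A 0, Proposal B 7, Proposal C 9, Proposal D 8. Proposal A eliminated.
Round 2: Proposal B 7, Proposal C 9, Proposal D 8. Proposal B eliminated.
Round 3: Proposal C 9, Proposal D 15. Proposal D has a majority (≥13).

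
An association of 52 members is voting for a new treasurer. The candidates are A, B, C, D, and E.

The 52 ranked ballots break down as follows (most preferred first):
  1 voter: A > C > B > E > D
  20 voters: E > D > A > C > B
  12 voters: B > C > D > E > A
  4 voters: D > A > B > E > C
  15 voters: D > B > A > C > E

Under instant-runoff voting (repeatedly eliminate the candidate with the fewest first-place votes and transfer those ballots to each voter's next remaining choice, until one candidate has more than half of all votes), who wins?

Round 1: A 1, B 12, C 0, D 19, E 20. C eliminated.
Round 2: A 1, B 12, D 19, E 20. A eliminated.
Round 3: B 13, D 19, E 20. B eliminated.
Round 4: D 31, E 21. D has a majority (≥27).

D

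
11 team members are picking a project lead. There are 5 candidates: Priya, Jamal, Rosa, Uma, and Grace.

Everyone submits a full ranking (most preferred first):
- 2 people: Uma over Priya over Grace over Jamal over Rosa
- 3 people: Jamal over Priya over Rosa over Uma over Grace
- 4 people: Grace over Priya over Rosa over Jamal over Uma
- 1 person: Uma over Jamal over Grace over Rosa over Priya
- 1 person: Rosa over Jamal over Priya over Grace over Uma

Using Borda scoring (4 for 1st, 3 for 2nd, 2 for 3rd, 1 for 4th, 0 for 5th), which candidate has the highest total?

Priya

Priya: 2×3 + 3×3 + 4×3 + 1×0 + 1×2 = 29
Jamal: 2×1 + 3×4 + 4×1 + 1×3 + 1×3 = 24
Rosa: 2×0 + 3×2 + 4×2 + 1×1 + 1×4 = 19
Uma: 2×4 + 3×1 + 4×0 + 1×4 + 1×0 = 15
Grace: 2×2 + 3×0 + 4×4 + 1×2 + 1×1 = 23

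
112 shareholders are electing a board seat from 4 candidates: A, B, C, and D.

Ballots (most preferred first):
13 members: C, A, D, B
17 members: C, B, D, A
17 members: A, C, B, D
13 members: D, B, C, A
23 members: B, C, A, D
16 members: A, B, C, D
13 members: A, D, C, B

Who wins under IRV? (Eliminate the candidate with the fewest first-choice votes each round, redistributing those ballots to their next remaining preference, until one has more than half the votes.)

Round 1: A 46, B 23, C 30, D 13. D eliminated.
Round 2: A 46, B 36, C 30. C eliminated.
Round 3: A 59, B 53. A has a majority (≥57).

A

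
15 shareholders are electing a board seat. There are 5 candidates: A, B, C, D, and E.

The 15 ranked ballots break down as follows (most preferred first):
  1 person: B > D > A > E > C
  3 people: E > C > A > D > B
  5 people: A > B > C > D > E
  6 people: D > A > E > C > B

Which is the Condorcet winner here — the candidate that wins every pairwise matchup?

A

A vs B: 14–1
A vs C: 12–3
A vs D: 8–7
A vs E: 12–3
A beats every other candidate.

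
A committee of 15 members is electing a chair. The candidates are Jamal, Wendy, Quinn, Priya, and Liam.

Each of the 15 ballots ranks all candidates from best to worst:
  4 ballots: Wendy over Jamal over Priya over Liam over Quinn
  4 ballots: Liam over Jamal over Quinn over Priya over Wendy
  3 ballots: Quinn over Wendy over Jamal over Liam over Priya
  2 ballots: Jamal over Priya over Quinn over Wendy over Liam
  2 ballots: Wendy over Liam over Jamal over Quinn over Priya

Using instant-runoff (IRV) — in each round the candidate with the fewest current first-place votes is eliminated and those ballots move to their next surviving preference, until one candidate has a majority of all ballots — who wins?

Quinn

Round 1: Jamal 2, Wendy 6, Quinn 3, Priya 0, Liam 4. Priya eliminated.
Round 2: Jamal 2, Wendy 6, Quinn 3, Liam 4. Jamal eliminated.
Round 3: Wendy 6, Quinn 5, Liam 4. Liam eliminated.
Round 4: Wendy 6, Quinn 9. Quinn has a majority (≥8).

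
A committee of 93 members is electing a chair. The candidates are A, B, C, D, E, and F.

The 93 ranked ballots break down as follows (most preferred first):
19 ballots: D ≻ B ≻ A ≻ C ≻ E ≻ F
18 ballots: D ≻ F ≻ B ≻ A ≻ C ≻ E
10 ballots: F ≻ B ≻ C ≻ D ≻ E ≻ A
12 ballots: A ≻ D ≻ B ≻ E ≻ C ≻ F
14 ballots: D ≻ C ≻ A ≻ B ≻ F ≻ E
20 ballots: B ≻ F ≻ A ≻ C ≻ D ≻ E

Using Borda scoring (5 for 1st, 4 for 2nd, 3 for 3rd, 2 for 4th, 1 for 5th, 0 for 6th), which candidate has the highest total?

D

A: 19×3 + 18×2 + 10×0 + 12×5 + 14×3 + 20×3 = 255
B: 19×4 + 18×3 + 10×4 + 12×3 + 14×2 + 20×5 = 334
C: 19×2 + 18×1 + 10×3 + 12×1 + 14×4 + 20×2 = 194
D: 19×5 + 18×5 + 10×2 + 12×4 + 14×5 + 20×1 = 343
E: 19×1 + 18×0 + 10×1 + 12×2 + 14×0 + 20×0 = 53
F: 19×0 + 18×4 + 10×5 + 12×0 + 14×1 + 20×4 = 216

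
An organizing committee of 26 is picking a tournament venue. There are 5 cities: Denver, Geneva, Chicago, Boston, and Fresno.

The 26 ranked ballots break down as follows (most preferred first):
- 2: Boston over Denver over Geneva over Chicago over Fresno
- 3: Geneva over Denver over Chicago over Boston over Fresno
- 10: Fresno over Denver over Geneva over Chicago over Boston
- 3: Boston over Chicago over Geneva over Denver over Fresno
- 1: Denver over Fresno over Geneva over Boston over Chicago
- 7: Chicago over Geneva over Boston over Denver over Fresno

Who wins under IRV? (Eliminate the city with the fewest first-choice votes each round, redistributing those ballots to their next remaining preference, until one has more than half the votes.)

Chicago

Round 1: Denver 1, Geneva 3, Chicago 7, Boston 5, Fresno 10. Denver eliminated.
Round 2: Geneva 3, Chicago 7, Boston 5, Fresno 11. Geneva eliminated.
Round 3: Chicago 10, Boston 5, Fresno 11. Boston eliminated.
Round 4: Chicago 15, Fresno 11. Chicago has a majority (≥14).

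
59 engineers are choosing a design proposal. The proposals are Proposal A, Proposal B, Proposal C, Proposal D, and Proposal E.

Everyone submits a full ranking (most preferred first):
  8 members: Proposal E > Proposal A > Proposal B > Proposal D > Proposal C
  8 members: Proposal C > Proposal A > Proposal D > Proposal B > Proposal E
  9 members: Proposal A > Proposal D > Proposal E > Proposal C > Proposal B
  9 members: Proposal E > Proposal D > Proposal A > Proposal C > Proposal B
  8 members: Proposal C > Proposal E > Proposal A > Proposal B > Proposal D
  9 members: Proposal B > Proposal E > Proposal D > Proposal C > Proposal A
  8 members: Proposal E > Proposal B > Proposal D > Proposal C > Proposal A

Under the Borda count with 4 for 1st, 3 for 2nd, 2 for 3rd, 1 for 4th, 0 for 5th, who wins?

Proposal E

Proposal A: 8×3 + 8×3 + 9×4 + 9×2 + 8×2 + 9×0 + 8×0 = 118
Proposal B: 8×2 + 8×1 + 9×0 + 9×0 + 8×1 + 9×4 + 8×3 = 92
Proposal C: 8×0 + 8×4 + 9×1 + 9×1 + 8×4 + 9×1 + 8×1 = 99
Proposal D: 8×1 + 8×2 + 9×3 + 9×3 + 8×0 + 9×2 + 8×2 = 112
Proposal E: 8×4 + 8×0 + 9×2 + 9×4 + 8×3 + 9×3 + 8×4 = 169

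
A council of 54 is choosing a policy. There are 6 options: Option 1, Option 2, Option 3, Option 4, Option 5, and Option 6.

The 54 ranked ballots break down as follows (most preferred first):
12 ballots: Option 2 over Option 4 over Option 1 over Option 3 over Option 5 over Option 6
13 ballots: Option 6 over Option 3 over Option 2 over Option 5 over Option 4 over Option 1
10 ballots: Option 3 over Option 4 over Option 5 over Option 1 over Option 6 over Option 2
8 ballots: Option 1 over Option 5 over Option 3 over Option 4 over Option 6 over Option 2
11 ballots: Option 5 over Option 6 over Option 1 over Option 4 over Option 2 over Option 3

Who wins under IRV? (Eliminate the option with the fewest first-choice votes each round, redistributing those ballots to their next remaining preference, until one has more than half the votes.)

Option 5

Round 1: Option 1 8, Option 2 12, Option 3 10, Option 4 0, Option 5 11, Option 6 13. Option 4 eliminated.
Round 2: Option 1 8, Option 2 12, Option 3 10, Option 5 11, Option 6 13. Option 1 eliminated.
Round 3: Option 2 12, Option 3 10, Option 5 19, Option 6 13. Option 3 eliminated.
Round 4: Option 2 12, Option 5 29, Option 6 13. Option 5 has a majority (≥28).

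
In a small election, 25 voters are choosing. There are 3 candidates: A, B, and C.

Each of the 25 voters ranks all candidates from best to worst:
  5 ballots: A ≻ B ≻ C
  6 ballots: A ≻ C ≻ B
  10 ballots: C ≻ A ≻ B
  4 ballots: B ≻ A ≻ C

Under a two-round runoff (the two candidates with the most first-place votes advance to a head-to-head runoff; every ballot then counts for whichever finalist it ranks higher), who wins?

Round 1 first-place votes: A 11, B 4, C 10. A and C advance.
Runoff: A is ranked above C on 15 ballots, C above A on 10.

A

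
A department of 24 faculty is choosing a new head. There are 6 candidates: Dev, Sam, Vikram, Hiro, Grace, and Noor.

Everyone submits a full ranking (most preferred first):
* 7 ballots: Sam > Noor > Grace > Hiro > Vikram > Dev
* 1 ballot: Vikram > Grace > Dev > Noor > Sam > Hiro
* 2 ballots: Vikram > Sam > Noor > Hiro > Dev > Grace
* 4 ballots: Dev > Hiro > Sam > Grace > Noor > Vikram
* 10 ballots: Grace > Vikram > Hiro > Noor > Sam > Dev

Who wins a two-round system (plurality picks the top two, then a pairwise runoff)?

Round 1 first-place votes: Dev 4, Sam 7, Vikram 3, Hiro 0, Grace 10, Noor 0. Grace and Sam advance.
Runoff: Grace is ranked above Sam on 11 ballots, Sam above Grace on 13.

Sam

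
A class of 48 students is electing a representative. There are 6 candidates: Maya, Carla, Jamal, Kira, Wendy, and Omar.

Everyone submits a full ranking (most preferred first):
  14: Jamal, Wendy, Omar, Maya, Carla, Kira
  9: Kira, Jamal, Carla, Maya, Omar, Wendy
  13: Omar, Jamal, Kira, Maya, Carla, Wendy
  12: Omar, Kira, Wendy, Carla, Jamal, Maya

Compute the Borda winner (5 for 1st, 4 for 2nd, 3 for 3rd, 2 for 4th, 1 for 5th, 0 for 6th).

Maya: 14×2 + 9×2 + 13×2 + 12×0 = 72
Carla: 14×1 + 9×3 + 13×1 + 12×2 = 78
Jamal: 14×5 + 9×4 + 13×4 + 12×1 = 170
Kira: 14×0 + 9×5 + 13×3 + 12×4 = 132
Wendy: 14×4 + 9×0 + 13×0 + 12×3 = 92
Omar: 14×3 + 9×1 + 13×5 + 12×5 = 176

Omar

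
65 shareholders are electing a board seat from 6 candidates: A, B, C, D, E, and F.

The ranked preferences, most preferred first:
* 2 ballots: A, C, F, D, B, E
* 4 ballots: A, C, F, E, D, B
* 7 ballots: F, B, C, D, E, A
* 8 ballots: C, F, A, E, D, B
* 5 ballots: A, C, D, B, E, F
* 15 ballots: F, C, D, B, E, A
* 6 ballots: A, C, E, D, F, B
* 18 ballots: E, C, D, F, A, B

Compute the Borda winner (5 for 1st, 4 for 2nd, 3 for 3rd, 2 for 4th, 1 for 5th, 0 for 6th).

A: 2×5 + 4×5 + 7×0 + 8×3 + 5×5 + 15×0 + 6×5 + 18×1 = 127
B: 2×1 + 4×0 + 7×4 + 8×0 + 5×2 + 15×2 + 6×0 + 18×0 = 70
C: 2×4 + 4×4 + 7×3 + 8×5 + 5×4 + 15×4 + 6×4 + 18×4 = 261
D: 2×2 + 4×1 + 7×2 + 8×1 + 5×3 + 15×3 + 6×2 + 18×3 = 156
E: 2×0 + 4×2 + 7×1 + 8×2 + 5×1 + 15×1 + 6×3 + 18×5 = 159
F: 2×3 + 4×3 + 7×5 + 8×4 + 5×0 + 15×5 + 6×1 + 18×2 = 202

C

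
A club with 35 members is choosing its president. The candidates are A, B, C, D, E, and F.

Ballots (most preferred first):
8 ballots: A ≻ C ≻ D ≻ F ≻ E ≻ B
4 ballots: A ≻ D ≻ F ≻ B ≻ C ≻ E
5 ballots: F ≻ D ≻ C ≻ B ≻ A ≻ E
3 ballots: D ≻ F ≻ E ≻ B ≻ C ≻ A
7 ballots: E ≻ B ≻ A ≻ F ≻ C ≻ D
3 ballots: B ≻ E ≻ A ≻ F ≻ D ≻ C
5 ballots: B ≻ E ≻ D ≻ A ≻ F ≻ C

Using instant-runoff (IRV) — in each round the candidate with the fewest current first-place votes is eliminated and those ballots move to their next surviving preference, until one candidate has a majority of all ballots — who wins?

B

Round 1: A 12, B 8, C 0, D 3, E 7, F 5. C eliminated.
Round 2: A 12, B 8, D 3, E 7, F 5. D eliminated.
Round 3: A 12, B 8, E 7, F 8. E eliminated.
Round 4: A 12, B 15, F 8. F eliminated.
Round 5: A 12, B 23. B has a majority (≥18).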